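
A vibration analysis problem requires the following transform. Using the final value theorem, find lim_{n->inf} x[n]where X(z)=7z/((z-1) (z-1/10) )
Final value theorem: lim x[n] = lim_{z->1} (z-1)*X(z)
(z-1)*X(z) = 7z/(z-1/10)
As z->1: 7/(1-1/10) = 7/(9/10) = 70/9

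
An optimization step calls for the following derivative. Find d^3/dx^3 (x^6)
Apply power rule 3 times:
d^1: 6x^5
d^2: 30x^4
d^3: 120x^3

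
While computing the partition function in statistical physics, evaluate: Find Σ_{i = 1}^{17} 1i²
=1·n(n+1)(2n+1)/6=1·17·18·35/6=1785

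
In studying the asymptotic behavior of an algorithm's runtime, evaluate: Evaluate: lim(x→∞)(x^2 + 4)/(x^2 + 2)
Divide numerator and denominator by x^2:
lim (1 + 4/x^2)/(1 + 2/x^2)=1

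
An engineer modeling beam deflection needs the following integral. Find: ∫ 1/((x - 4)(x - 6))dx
Partial fractions: 1/((x-4)(x-6)) = A/(x-4)+B/(x-6)
A = -1/2, B = 1/2
∫ [-1/2· 1/(x-4)+1/2· 1/(x-6)] dx
= (1/2)[ln|x-6| - ln|x-4|]+C

Answer: (1/2)·ln|(x-6)/(x-4)|+C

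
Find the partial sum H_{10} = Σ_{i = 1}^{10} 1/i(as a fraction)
H_10 = 1 + 1/2 + 1/3 + ... + 1/10
= 7381/2520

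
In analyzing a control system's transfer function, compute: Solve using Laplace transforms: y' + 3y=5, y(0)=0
Take L of both sides: sY(s)-0+3Y(s) = 5/s
Y(s)(s+3) = 5/s+0
Y(s) = 5/(s(s+3))+0/(s+3)
Partial fractions: 5/(s(s+3)) = (5/3)/s - (5/3)/(s+3)
So Y(s) = (5/3)/s - (5/3)/(s+3)
Inverse transform (L^(-1){1/s} = 1, L^(-1){1/(s+3)} = e^(-3t)):

Answer: y(t) = 5/3 - (5/3)·e^(-3t)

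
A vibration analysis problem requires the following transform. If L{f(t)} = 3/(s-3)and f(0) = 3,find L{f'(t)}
L{f'(t)} = s·F(s) - f(0) = 3s/(s-3)-3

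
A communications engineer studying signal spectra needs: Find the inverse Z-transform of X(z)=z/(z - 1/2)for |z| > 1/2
Standard pair: z/(z-a) <-> a^n * u[n] for causal signals
With a = 1/2: x[n] = (1/2)^n * u[n]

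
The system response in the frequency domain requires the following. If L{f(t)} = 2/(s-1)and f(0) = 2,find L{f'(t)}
L{f'(t)} = s·F(s) - f(0) = 2s/(s-1) - 2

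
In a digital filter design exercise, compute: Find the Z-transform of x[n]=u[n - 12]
Using the time-shift property: Z{u[n-12]}=z^(-12) * z/(z-1)
=z^(-11)/(z-1)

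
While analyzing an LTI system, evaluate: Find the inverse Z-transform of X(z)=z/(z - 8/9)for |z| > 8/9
Standard pair: z/(z-a) <-> a^n*u[n] for causal signals
With a=8/9: x[n]=(8/9)^n*u[n]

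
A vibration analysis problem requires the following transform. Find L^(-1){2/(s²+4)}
L^(-1){w/(s² + w²)}=sin(wt)
Here w=2

Answer: sin(2t)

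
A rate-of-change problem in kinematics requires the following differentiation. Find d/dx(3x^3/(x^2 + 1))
Quotient rule: (f/g)' = (f'g - fg')/g²
f = 3x^3, f' = 9x^2
g = x^2+1, g' = 2x

Answer: (9x^2·(x^2+1)-6x^4)/(x^2+1)²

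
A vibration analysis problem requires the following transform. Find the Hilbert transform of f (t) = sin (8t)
The Hilbert transform shifts each frequency component by -pi/2.
H{sin(wt)} = -cos(wt)
With w = 8: H{sin(8t)} = -cos(8t)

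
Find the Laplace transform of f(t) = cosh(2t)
L{cosh(at)}=s/(s²-a²)
L{cosh(2t)}=s/(s²-4)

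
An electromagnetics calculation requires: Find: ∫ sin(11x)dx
Using substitution u = 11x: ∫ sin(u) du/11 = -cos(u)/11+C

Answer: (-1/11)cos(11x)+C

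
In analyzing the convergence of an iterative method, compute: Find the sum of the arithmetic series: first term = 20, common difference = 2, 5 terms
Last term: a_n = 20 + (5 - 1)·2 = 28
Sum = n(a_1 + a_n)/2 = 5(20 + 28)/2 = 120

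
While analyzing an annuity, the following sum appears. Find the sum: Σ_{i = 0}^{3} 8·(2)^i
Geometric series: S = a(1 - r^n)/(1 - r)
a = 8, r = 2, n = 4
S = 8(1 - 16)/-1 = 120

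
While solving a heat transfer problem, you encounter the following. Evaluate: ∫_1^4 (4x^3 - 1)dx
Step 1: Find antiderivative F(x) = x^4 - x
Step 2: F(4) - F(1) = 252 - (0) = 252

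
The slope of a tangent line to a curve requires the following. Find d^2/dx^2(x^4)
Apply power rule 2 times:
d^1: 4x^3
d^2: 12x^2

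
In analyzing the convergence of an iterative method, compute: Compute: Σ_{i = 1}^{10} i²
Using formula: Σ i^2 = n(n+1)(2n+1)/6 = 10·11·21/6 = 385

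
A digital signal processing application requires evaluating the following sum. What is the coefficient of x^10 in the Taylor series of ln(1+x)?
ln(1 + x)=Σ (-1)^(n + 1) x^n/n
Coefficient of x^10=(-1)^11/10=-1/10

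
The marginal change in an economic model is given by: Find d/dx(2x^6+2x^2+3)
Power rule: d/dx(ax^n)=n·a·x^(n-1)
Term by term: 12·x^5+4·x

Answer: 12x^5+4x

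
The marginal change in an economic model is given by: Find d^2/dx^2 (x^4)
Apply power rule 2 times:
d^1: 4x^3
d^2: 12x^2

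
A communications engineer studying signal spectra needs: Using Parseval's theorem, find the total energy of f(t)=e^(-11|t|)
Parseval's theorem: E = integral |f(t)|^2 dt = (1/2pi) integral |F(omega)|^2 domega
E = integral_{-inf}^{inf} e^(-22|t|) dt = 2 * integral_0^inf e^(-22t) dt = 2/(2 * 11) = 1/11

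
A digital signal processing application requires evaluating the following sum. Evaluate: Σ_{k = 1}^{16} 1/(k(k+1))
Partial fractions: 1/(k(k+1))=1/k - 1/(k+1)
Telescoping sum: 1(1-1/17)=1·16/17

Answer: 16/17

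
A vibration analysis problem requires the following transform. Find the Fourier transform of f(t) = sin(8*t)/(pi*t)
sin(W * t)/(pi * t) = (W/pi) * sinc(W * t/pi) is the impulse response of the ideal low-pass filter with cutoff W (here W = 8).
Its Fourier transform is a rectangular function:
F(omega) = 1 for |omega| < 8, 0 otherwise

Answer: rect(omega/16) [i.e., 1 for |omega| < 8, 0 otherwise]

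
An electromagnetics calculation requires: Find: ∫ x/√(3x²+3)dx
Let u=3x²+3, du=6x dx
∫ (1/6)·u^(-1/2) du=√u/3+C

Answer: √(3x²+3)/3+C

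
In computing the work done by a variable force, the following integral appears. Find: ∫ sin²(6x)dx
Using identity sin²(u) = (1 - cos(2u))/2:
∫ (1 - cos(12x))/2 dx = x/2 - sin(12x)/24 + C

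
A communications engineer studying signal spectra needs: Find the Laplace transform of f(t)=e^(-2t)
L{e^(at)} = 1/(s-a)
L{e^(-2t)} = 1/(s+2)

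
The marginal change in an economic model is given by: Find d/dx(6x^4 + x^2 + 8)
Power rule: d/dx(ax^n) = n·a·x^(n-1)
Term by term: 24·x^3+2·x

Answer: 24x^3+2x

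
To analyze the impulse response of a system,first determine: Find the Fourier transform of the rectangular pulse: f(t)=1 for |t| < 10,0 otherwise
F(omega)=integral from -10 to 10 of e^(-j * omega * t) dt
=2 * sin(10 * omega)/omega=20 * sinc(10 * omega/pi)

Answer: 2 * sin(10 * omega)/omega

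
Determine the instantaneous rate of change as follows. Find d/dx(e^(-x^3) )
Chain rule: d/dx[e^u]=e^u · u' where u=-x^3
u'=-3x^2

Answer: -3x^2·e^(-x^3)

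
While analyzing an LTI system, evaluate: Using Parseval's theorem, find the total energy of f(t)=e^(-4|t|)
Parseval's theorem: E = integral |f(t)|^2 dt = (1/2pi) integral |F(omega)|^2 domega
E = integral_{-inf}^{inf} e^(-8|t|) dt = 2*integral_0^inf e^(-8t) dt = 2/(2*4) = 1/4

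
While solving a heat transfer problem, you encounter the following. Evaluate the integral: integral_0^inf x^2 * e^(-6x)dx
This is a Gamma integral. Substitute u=6x (du=6 dx):
integral_0^inf x^2 * e^(-6x) dx=(1/6^3) integral_0^inf u^2 * e^(-u) du
=Gamma(3)/6^3=2!/6^3=2/216

Answer: 1/108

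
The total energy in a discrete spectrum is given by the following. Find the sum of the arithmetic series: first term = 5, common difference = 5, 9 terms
Last term: a_n = 5+(9-1)·5 = 45
Sum = n(a_1+a_n)/2 = 9(5+45)/2 = 225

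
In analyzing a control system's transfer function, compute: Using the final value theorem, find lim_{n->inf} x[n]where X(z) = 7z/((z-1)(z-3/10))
Final value theorem: lim x[n] = lim_{z->1} (z-1)*X(z)
(z-1)*X(z) = 7z/(z-3/10)
As z->1: 7/(1-3/10) = 7/(7/10) = 10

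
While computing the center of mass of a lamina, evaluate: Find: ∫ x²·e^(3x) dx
Integration by parts twice:
First: u=x², dv=e^(3x) dx => x²e^(3x)/3 - (2/3)∫ xe^(3x) dx
Second (∫ xe^(3x) dx): xe^(3x)/3 - e^(3x)/9
Combining: e^(3x)(x²/3-2x/9+2/27)+C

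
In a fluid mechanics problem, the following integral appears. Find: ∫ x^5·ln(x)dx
By parts: u=ln(x), dv=x^5 dx
du=1/x dx, v=x^6/6
=x^6·ln(x)/6 - ∫ x^5/6 dx
=x^6·ln(x)/6 - x^6/36 + C

Answer: x^6(ln(x)/6 - 1/36) + C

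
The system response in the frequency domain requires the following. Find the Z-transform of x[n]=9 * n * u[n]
Z{n*u[n]}=z/(z-1)^2
By linearity: Z{9*n*u[n]}=9z/(z-1)^2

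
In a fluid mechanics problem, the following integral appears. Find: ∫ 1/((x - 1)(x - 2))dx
Partial fractions: 1/((x-1)(x-2)) = A/(x-1) + B/(x-2)
A = -1, B = 1
∫ [-1· 1/(x-1) + 1· 1/(x-2)] dx
= (1)[ln|x-2| - ln|x-1|] + C

Answer: ln|(x-2)/(x-1)| + C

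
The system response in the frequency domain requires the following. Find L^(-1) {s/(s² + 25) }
L^(-1){s/(s²+w²)} = cos(wt)
Here w = 5

Answer: cos(5t)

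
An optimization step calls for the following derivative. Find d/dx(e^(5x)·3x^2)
Product rule: (fg)'=f'g + fg'
f=e^(5x), f'=5·e^(5x)
g=3x^2, g'=6x

Answer: 15·e^(5x)·x^2 + 6·e^(5x)·x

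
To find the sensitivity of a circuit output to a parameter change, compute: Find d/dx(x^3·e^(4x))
Product rule: (fg)' = f'g + fg'
f = x^3, f' = 3x^2
g = e^(4x), g' = 4·e^(4x)

Answer: 3x^2·e^(4x) + 4x^3·e^(4x)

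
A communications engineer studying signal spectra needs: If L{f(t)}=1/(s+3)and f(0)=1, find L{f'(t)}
L{f'(t)} = s·F(s) - f(0) = s/(s+3)-1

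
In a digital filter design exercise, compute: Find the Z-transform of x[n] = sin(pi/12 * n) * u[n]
Z{sin(w0*n)*u[n]} = z*sin(w0)/(z^2 - 2z*cos(w0) + 1)
With w0 = pi/12: X(z) = z*sin(pi/12)/(z^2 - 2z*cos(pi/12) + 1)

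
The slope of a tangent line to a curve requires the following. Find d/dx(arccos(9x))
d/dx[arccos(u)] = -u'/√(1-u²), u = 9x, u' = 9

Answer: -9/√(1-81x²)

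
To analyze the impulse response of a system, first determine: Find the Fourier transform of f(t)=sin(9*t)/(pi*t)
sin(W * t)/(pi * t)=(W/pi) * sinc(W * t/pi) is the impulse response of the ideal low-pass filter with cutoff W (here W=9).
Its Fourier transform is a rectangular function:
F(omega)=1 for |omega| < 9, 0 otherwise

Answer: rect(omega/18) [i.e., 1 for |omega| < 9, 0 otherwise]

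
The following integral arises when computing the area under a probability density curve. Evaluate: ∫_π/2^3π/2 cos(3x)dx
Antiderivative: sin(3x)/3
Evaluate at bounds: [sin(3·3π/2)/3] - [sin(3·π/2)/3]
=((1) - (-1))/3=2/3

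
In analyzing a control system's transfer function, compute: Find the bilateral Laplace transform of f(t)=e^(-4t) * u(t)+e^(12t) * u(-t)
For e^(-4t) * u(t): L=1/(s+4), Re(s) > -4
For e^(12t) * u(-t): L=-1/(s-12), Re(s) < 12
Combined: F(s)=1/(s+4)-1/(s-12), -4 < Re(s) < 12

Answer: 1/(s+4)-1/(s-12), ROC: -4 < Re(s) < 12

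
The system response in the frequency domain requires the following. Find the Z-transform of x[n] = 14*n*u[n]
Z{n*u[n]} = z/(z-1)^2
By linearity: Z{14*n*u[n]} = 14z/(z-1)^2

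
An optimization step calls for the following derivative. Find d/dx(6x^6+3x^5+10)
Power rule: d/dx(ax^n)=n·a·x^(n-1)
Term by term: 36·x^5+15·x^4

Answer: 36x^5+15x^4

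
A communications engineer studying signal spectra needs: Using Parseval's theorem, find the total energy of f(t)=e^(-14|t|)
Parseval's theorem: E = integral |f(t)|^2 dt = (1/2pi) integral |F(omega)|^2 domega
E = integral_{-inf}^{inf} e^(-28|t|) dt = 2 * integral_0^inf e^(-28t) dt = 2/(2 * 14) = 1/14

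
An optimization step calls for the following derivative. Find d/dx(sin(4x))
Chain rule: d/dx[sin(u)] = cos(u)·u' where u = 4x
u' = 4

Answer: 4·cos(4x)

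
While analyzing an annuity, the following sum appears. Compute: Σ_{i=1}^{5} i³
Using formula: Σ i^3=[n(n + 1)/2]²=[5·6/2]²=225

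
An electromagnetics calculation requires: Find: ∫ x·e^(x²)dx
Let u=x², du=2x dx
∫ (1/2)e^u du=e^u/2+C

Answer: e^(x²)/2+C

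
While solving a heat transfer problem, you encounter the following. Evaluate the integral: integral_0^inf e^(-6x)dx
integral_0^inf e^(-6x) dx = [-1/6 * e^(-6x)]_0^inf
= 0 - (-1/6) = 1/6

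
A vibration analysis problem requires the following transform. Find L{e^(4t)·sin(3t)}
First shifting: L{e^(at)f(t)} = F(s-a)
L{sin(3t)} = 3/(s²+9)
Shift: 3/((s-4)²+9)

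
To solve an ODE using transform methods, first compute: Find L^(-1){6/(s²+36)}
L^(-1){w/(s² + w²)} = sin(wt)
Here w = 6

Answer: sin(6t)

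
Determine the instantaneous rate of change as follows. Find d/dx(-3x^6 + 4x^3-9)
Power rule: d/dx(ax^n)=n·a·x^(n-1)
Term by term: -18·x^5+12·x^2

Answer: -18x^5+12x^2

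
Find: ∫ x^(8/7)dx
Power rule: ∫ x^(8/7) dx = x^(15/7)/(15/7)+C

Answer: (7/15)·x^(15/7)+C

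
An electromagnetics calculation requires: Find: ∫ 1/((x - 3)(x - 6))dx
Partial fractions: 1/((x-3)(x-6))=A/(x-3) + B/(x-6)
A=-1/3, B=1/3
∫ [-1/3· 1/(x-3) + 1/3· 1/(x-6)] dx
=(1/3)[ln|x-6| - ln|x-3|] + C

Answer: (1/3)·ln|(x-6)/(x-3)| + C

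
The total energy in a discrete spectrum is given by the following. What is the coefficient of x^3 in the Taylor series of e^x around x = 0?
Taylor series of e^x = Σ x^n/n!
Coefficient of x^3 = 1/3! = 1/6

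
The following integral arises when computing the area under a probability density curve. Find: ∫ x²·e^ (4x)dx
Integration by parts twice:
First: u = x², dv = e^(4x) dx => x²e^(4x)/4 - (2/4)∫ xe^(4x) dx
Second (∫ xe^(4x) dx): xe^(4x)/4 - e^(4x)/16
Combining: e^(4x)(x²/4 - 2x/16 + 2/64) + C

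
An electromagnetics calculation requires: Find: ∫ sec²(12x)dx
Since d/dx[tan(12x)]=12sec²(12x), integral=tan(12x)/12+C

Answer: (1/12)tan(12x)+C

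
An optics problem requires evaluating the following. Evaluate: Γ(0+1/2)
Γ(1/2)=√π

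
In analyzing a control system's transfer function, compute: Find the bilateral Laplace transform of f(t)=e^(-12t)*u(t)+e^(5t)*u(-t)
For e^(-12t)*u(t): L=1/(s+12), Re(s) > -12
For e^(5t)*u(-t): L=-1/(s-5), Re(s) < 5
Combined: F(s)=1/(s+12)-1/(s-5), -12 < Re(s) < 5

Answer: 1/(s+12)-1/(s-5), ROC: -12 < Re(s) < 5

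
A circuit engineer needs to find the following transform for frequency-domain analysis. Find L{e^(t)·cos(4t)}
First shifting: L{e^(at)f(t)} = F(s-a)
L{cos(4t)} = s/(s²+16)
Shift: (s-1)/((s-1)²+16)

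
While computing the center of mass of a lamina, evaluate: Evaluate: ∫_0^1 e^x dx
Antiderivative: e^x
Evaluate: (e^1-1)

Answer: e^1-1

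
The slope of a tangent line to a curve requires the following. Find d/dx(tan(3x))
Chain rule: d/dx[tan(u)] = sec²(u)·u' where u = 3x
u' = 3

Answer: 3·sec²(3x)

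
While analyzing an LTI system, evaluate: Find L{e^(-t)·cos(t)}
First shifting: L{e^(at)f(t)} = F(s-a)
L{cos(t)} = s/(s² + 1)
Shift: (s + 1)/((s + 1)² + 1)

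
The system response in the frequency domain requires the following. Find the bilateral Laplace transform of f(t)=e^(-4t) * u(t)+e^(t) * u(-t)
For e^(-4t) * u(t): L=1/(s + 4), Re(s) > -4
For e^(t) * u(-t): L=-1/(s-1), Re(s) < 1
Combined: F(s)=1/(s + 4) - 1/(s-1), -4 < Re(s) < 1

Answer: 1/(s + 4) - 1/(s-1), ROC: -4 < Re(s) < 1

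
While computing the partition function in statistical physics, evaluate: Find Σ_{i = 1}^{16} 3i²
=3·n(n+1)(2n+1)/6=3·16·17·33/6=4488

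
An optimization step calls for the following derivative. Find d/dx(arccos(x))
d/dx[arccos(u)]=-u'/√(1-u²), u=x, u'=1

Answer: -1/√(1-x²)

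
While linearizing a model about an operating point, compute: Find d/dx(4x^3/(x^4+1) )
Quotient rule: (f/g)' = (f'g - fg')/g²
f = 4x^3, f' = 12x^2
g = x^4 + 1, g' = 4x^3

Answer: (12x^2·(x^4 + 1) - 16x^6)/(x^4 + 1)²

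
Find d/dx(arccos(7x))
d/dx[arccos(u)] = -u'/√(1-u²), u = 7x, u' = 7

Answer: -7/√(1-49x²)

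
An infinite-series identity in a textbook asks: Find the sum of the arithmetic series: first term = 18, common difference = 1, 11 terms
Last term: a_n = 18 + (11 - 1)·1 = 28
Sum = n(a_1 + a_n)/2 = 11(18 + 28)/2 = 253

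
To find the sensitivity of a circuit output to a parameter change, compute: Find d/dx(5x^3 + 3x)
Power rule: d/dx(ax^n) = n·a·x^(n-1)
Term by term: 15·x^2 + 3

Answer: 15x^2 + 3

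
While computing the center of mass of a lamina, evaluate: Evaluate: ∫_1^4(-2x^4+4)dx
Step 1: Find antiderivative F(x) = (-2/5)x^5+4x
Step 2: F(4) - F(1) = -1968/5 - (18/5) = -1986/5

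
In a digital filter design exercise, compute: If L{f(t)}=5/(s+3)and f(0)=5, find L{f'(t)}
L{f'(t)}=s·F(s) - f(0)=5s/(s+3)-5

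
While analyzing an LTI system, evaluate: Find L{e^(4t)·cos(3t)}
First shifting: L{e^(at)f(t)} = F(s-a)
L{cos(3t)} = s/(s²+9)
Shift: (s-4)/((s-4)²+9)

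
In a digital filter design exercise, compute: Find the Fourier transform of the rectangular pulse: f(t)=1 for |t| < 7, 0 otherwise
F(omega)=integral from -7 to 7 of e^(-j*omega*t) dt
=2*sin(7*omega)/omega=14*sinc(7*omega/pi)

Answer: 2*sin(7*omega)/omega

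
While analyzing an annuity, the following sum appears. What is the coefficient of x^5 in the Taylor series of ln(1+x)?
ln(1+x)=Σ (-1)^(n+1) x^n/n
Coefficient of x^5=(-1)^6/5=1/5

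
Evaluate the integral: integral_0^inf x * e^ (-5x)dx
This is a Gamma integral. Substitute u=5x (du=5 dx):
integral_0^inf x*e^(-5x) dx=(1/5^2) integral_0^inf u^1*e^(-u) du
=Gamma(2)/5^2=1!/5^2=1/25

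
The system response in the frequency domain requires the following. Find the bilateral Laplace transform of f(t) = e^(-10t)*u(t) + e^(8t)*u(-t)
For e^(-10t)*u(t): L = 1/(s + 10), Re(s) > -10
For e^(8t)*u(-t): L = -1/(s-8), Re(s) < 8
Combined: F(s) = 1/(s + 10) - 1/(s-8), -10 < Re(s) < 8

Answer: 1/(s + 10) - 1/(s-8), ROC: -10 < Re(s) < 8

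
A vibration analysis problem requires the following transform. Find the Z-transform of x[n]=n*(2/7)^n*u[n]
Using the property Z{n * a^n * u[n]}=az/(z-a)^2
With a=2/7: X(z)=(2/7)z/(z - 2/7)^2, |z| > 2/7

Answer: (2/7)z/(z - 2/7)^2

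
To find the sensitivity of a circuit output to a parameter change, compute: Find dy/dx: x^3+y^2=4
Differentiate: 3x^2 + 2y·(dy/dx)=0
dy/dx=-3x^2/(2y)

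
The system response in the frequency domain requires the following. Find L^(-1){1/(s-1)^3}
L^(-1){1/(s-a)^n}=t^(n-1)·e^(at)/(n-1)!
Here a=1, n=3: t^2·e^(t)/2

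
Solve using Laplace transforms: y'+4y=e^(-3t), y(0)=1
Take L: sY - 1+4Y = 1/(s+3)
Y(s+4) = 1/(s+3)+1
Y = 1/((s+3)(s+4))+1/(s+4)
Partial fractions: 1/((s+3)(s+4)) = 1/(s+3)-1/(s+4)
So Y = 1/(s+3)
Inverse Laplace transform (L^(-1){1/(s+3)} = e^(-3t), L^(-1){1/(s+4)} = e^(-4t)):

Answer: y(t) = 1·e^(-3t)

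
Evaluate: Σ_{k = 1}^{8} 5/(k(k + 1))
Partial fractions: 5/(k(k + 1)) = 5/k - 5/(k + 1)
Telescoping sum: 5(1 - 1/9) = 5·8/9

Answer: 40/9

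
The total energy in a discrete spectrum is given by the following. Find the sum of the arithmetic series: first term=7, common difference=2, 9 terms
Last term: a_n = 7 + (9 - 1)·2 = 23
Sum = n(a_1 + a_n)/2 = 9(7 + 23)/2 = 135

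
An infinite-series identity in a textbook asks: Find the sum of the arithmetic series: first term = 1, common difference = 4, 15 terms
Last term: a_n = 1+(15-1)·4 = 57
Sum = n(a_1+a_n)/2 = 15(1+57)/2 = 435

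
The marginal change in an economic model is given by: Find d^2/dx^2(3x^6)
Apply power rule 2 times:
d^1: 18x^5
d^2: 90x^4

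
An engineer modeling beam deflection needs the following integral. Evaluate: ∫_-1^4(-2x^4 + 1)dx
Step 1: Find antiderivative F(x) = (-2/5)x^5+x
Step 2: F(4) - F(-1) = -2028/5 - (-3/5) = -405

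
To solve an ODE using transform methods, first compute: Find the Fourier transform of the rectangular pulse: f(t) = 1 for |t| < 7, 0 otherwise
F(omega) = integral from -7 to 7 of e^(-j*omega*t) dt
= 2*sin(7*omega)/omega = 14*sinc(7*omega/pi)

Answer: 2*sin(7*omega)/omega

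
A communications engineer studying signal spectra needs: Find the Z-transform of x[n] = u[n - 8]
Using the time-shift property: Z{u[n-8]}=z^(-8) * z/(z-1)
=z^(-7)/(z-1)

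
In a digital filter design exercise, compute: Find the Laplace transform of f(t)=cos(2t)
L{cos(wt)} = s/(s²+w²)
L{cos(2t)} = s/(s²+4)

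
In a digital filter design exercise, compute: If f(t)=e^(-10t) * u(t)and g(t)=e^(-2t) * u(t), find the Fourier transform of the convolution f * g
By the convolution theorem: F{f * g} = F(omega) * G(omega)
F(omega) = 1/(10+j * omega), G(omega) = 1/(2+j * omega)
F{f * g} = 1/((10+j * omega)(2+j * omega))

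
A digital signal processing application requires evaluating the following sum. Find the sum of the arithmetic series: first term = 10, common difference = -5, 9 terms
Last term: a_n = 10+(9-1)·-5 = -30
Sum = n(a_1+a_n)/2 = 9(10+(-30))/2 = -90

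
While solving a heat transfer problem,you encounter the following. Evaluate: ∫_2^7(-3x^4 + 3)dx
Step 1: Find antiderivative F(x)=(-3/5)x^5 + 3x
Step 2: F(7) - F(2)=-50316/5 - (-66/5)=-10050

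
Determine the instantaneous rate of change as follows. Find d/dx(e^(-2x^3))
Chain rule: d/dx[e^u] = e^u · u' where u = -2x^3
u' = -6x^2

Answer: -6x^2·e^(-2x^3)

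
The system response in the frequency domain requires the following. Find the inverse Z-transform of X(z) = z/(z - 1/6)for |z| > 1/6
Standard pair: z/(z-a) <-> a^n*u[n] for causal signals
With a = 1/6: x[n] = (1/6)^n*u[n]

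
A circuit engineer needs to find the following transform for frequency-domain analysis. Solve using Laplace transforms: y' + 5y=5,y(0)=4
Take L of both sides: sY(s)-4+5Y(s) = 5/s
Y(s)(s+5) = 5/s+4
Y(s) = 5/(s(s+5))+4/(s+5)
Partial fractions: 5/(s(s+5)) = 1/s - 1/(s+5)
So Y(s) = 1/s+3/(s+5)
Inverse transform (L^(-1){1/s} = 1, L^(-1){1/(s+5)} = e^(-5t)):

Answer: y(t) = 1+3·e^(-5t)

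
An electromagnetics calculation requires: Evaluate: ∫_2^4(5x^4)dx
Step 1: Find antiderivative F(x) = x^5
Step 2: F(4) - F(2) = 1024 - (32) = 992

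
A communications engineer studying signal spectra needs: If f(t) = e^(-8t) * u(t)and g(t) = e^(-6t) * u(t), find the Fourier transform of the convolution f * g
By the convolution theorem: F{f*g} = F(omega)*G(omega)
F(omega) = 1/(8 + j*omega), G(omega) = 1/(6 + j*omega)
F{f*g} = 1/((8 + j*omega)(6 + j*omega))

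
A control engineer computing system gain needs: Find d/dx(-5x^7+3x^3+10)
Power rule: d/dx(ax^n)=n·a·x^(n-1)
Term by term: -35·x^6+9·x^2

Answer: -35x^6+9x^2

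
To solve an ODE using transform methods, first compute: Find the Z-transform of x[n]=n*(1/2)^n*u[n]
Using the property Z{n*a^n*u[n]}=az/(z-a)^2
With a=1/2: X(z)=(1/2)z/(z - 1/2)^2, |z| > 1/2

Answer: (1/2)z/(z - 1/2)^2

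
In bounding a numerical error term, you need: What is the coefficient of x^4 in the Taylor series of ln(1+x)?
ln(1+x) = Σ (-1)^(n+1) x^n/n
Coefficient of x^4 = (-1)^5/4 = -1/4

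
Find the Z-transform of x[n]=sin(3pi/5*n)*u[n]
Z{sin(w0*n)*u[n]} = z*sin(w0)/(z^2 - 2z*cos(w0) + 1)
With w0 = 3pi/5: X(z) = z*sin(3pi/5)/(z^2 - 2z*cos(3pi/5) + 1)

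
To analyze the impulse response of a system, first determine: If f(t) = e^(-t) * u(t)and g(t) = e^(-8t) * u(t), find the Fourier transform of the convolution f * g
By the convolution theorem: F{f * g}=F(omega) * G(omega)
F(omega)=1/(1+j * omega), G(omega)=1/(8+j * omega)
F{f * g}=1/((1+j * omega)(8+j * omega))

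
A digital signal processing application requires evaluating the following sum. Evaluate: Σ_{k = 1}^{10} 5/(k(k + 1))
Partial fractions: 5/(k(k + 1))=5/k - 5/(k + 1)
Telescoping sum: 5(1 - 1/11)=5·10/11

Answer: 50/11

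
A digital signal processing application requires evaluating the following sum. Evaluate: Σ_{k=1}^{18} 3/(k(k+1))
Partial fractions: 3/(k(k+1))=3/k - 3/(k+1)
Telescoping sum: 3(1-1/19)=3·18/19

Answer: 54/19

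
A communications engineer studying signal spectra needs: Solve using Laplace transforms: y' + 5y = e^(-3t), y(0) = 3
Take L: sY - 3 + 5Y = 1/(s + 3)
Y(s + 5) = 1/(s + 3) + 3
Y = 1/((s + 3)(s + 5)) + 3/(s + 5)
Partial fractions: 1/((s + 3)(s + 5)) = (1/2)/(s + 3) - (1/2)/(s + 5)
So Y = (1/2)/(s + 3) + (5/2)/(s + 5)
Inverse Laplace transform (L^(-1){1/(s + 3)} = e^(-3t), L^(-1){1/(s + 5)} = e^(-5t)):

Answer: y(t) = (1/2)·e^(-3t) + (5/2)·e^(-5t)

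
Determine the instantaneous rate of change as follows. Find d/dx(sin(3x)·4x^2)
Product rule: (fg)' = f'g+fg'
f = sin(3x), f' = 3·cos(3x)
g = 4x^2, g' = 8x

Answer: 12·cos(3x)·x^2+8·sin(3x)·x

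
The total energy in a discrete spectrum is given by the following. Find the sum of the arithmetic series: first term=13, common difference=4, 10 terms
Last term: a_n = 13+(10-1)·4 = 49
Sum = n(a_1+a_n)/2 = 10(13+49)/2 = 310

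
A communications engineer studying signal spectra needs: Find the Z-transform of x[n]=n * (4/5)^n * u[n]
Using the property Z{n * a^n * u[n]} = az/(z-a)^2
With a = 4/5: X(z) = (4/5)z/(z - 4/5)^2, |z| > 4/5

Answer: (4/5)z/(z - 4/5)^2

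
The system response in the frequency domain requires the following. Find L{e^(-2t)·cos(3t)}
First shifting: L{e^(at)f(t)} = F(s-a)
L{cos(3t)} = s/(s²+9)
Shift: (s+2)/((s+2)²+9)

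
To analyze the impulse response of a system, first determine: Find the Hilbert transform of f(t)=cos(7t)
The Hilbert transform shifts each frequency component by -pi/2.
H{cos(wt)}=sin(wt)
With w=7: H{cos(7t)}=sin(7t)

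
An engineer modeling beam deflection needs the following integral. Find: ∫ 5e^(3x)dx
Since d/dx[e^(3x)]=3e^(3x), we get 5/3 e^(3x) + C

Answer: (5/3)e^(3x) + C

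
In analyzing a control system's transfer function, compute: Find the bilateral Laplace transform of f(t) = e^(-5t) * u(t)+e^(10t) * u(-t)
For e^(-5t) * u(t): L = 1/(s + 5), Re(s) > -5
For e^(10t) * u(-t): L = -1/(s-10), Re(s) < 10
Combined: F(s) = 1/(s + 5) - 1/(s-10), -5 < Re(s) < 10

Answer: 1/(s + 5) - 1/(s-10), ROC: -5 < Re(s) < 10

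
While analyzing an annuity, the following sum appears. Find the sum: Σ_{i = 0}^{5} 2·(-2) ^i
Geometric series: S=a(1 - r^n)/(1 - r)
a=2, r=-2, n=6
S=2(1-64)/3=-42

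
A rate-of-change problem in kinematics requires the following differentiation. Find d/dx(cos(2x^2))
Chain rule: d/dx[cos(u)]=-sin(u)·u' where u=2x^2
u'=4x

Answer: -4x·sin(2x^2)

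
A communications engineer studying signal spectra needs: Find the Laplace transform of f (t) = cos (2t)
L{cos(wt)}=s/(s²+w²)
L{cos(2t)}=s/(s²+4)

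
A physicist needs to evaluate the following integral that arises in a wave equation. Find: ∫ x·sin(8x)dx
By parts: u = x, dv = sin(8x) dx
du = dx, v = -cos(8x)/8
= -x·cos(8x)/8+sin(8x)/8²+C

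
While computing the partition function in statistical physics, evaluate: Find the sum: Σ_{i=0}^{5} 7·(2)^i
Geometric series: S=a(1 - r^n)/(1 - r)
a=7, r=2, n=6
S=7(1-64)/-1=441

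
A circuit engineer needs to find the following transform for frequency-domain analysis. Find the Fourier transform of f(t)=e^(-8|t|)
Using the standard pair: F{e^(-a|t|)} = 2a/(a^2+omega^2)
With a = 8: F(omega) = 16/(64+omega^2)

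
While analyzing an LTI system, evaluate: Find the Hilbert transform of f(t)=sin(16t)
The Hilbert transform shifts each frequency component by -pi/2.
H{sin(wt)}=-cos(wt)
With w=16: H{sin(16t)}=-cos(16t)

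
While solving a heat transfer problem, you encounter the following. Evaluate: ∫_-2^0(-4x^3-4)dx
Step 1: Find antiderivative F(x)=-x^4 - 4x
Step 2: F(0) - F(-2)=0 - (-8)=8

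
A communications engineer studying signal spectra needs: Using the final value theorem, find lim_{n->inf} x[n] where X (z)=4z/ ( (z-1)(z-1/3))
Final value theorem: lim x[n]=lim_{z->1} (z-1)*X(z)
(z-1)*X(z)=4z/(z-1/3)
As z->1: 4/(1 - 1/3)=4/(2/3)=6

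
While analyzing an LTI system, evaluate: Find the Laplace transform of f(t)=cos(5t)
L{cos(wt)}=s/(s²+w²)
L{cos(5t)}=s/(s²+25)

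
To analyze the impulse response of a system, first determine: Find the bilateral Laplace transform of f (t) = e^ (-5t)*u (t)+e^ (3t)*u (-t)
For e^(-5t)*u(t): L=1/(s+5), Re(s) > -5
For e^(3t)*u(-t): L=-1/(s-3), Re(s) < 3
Combined: F(s)=1/(s+5)-1/(s-3), -5 < Re(s) < 3

Answer: 1/(s+5)-1/(s-3), ROC: -5 < Re(s) < 3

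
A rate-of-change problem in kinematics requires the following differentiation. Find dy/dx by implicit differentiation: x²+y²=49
Differentiate both sides: 2x + 2y·(dy/dx)=0
Solve: dy/dx=-2x/(2y)=-x/y

Answer: dy/dx=-x/y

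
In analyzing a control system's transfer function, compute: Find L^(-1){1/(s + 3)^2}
L^(-1){1/(s-a)^n}=t^(n-1)·e^(at)/(n-1)!
Here a=-3, n=2: t^1·e^(-3t)/1

Answer: t·e^(-3t)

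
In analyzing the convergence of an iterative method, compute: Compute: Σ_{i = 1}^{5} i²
Using formula: Σ i^2=n(n+1)(2n+1)/6=5·6·11/6=55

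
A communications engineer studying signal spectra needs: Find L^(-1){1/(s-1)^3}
L^(-1){1/(s-a)^n}=t^(n-1)·e^(at)/(n-1)!
Here a=1, n=3: t^2·e^(t)/2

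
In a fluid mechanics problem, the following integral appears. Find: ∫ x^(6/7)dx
Power rule: ∫ x^(6/7) dx=x^(13/7)/(13/7) + C

Answer: (7/13)·x^(13/7) + C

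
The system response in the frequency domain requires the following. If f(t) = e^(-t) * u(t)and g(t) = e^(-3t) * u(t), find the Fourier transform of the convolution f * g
By the convolution theorem: F{f*g}=F(omega)*G(omega)
F(omega)=1/(1+j*omega), G(omega)=1/(3+j*omega)
F{f*g}=1/((1+j*omega)(3+j*omega))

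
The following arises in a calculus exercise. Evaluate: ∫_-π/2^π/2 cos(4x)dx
Antiderivative: sin(4x)/4
Evaluate at bounds: [sin(4·π/2)/4] - [sin(4·-π/2)/4]
= ((0) - (0))/4 = 0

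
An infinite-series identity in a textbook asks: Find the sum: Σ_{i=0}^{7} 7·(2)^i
Geometric series: S = a(1 - r^n)/(1 - r)
a = 7, r = 2, n = 8
S = 7(1 - 256)/-1 = 1785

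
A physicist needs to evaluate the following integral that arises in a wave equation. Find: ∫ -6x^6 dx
Using power rule: ∫ -6x^6 dx = -6/7 x^7+C = (-6/7)x^7+C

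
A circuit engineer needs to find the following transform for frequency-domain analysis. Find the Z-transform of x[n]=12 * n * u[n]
Z{n * u[n]}=z/(z-1)^2
By linearity: Z{12 * n * u[n]}=12z/(z-1)^2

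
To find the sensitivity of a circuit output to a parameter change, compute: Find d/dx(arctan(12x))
d/dx[arctan(u)] = u'/(1+u²), u = 12x, u' = 12

Answer: 12/(1+144x²)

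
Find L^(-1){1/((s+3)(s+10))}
Partial fractions: 1/((s+3)(s+10))=A/(s+3)+B/(s+10)
Cover-up: A=1/(s+10)|_{s=-3}=1/7; B=1/(s+3)|_{s=-10}=-1/7
L^(-1)=(1/7)e^(-3t) - (1/7)e^(-10t)

Answer: (1/7)(e^(-3t) - e^(-10t))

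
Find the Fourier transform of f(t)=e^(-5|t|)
Using the standard pair: F{e^(-a|t|)} = 2a/(a^2 + omega^2)
With a = 5: F(omega) = 10/(25 + omega^2)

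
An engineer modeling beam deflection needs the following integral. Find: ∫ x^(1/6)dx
Power rule: ∫ x^(1/6) dx=x^(7/6)/(7/6) + C

Answer: (6/7)·x^(7/6) + C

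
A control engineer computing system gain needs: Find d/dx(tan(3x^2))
Chain rule: d/dx[tan(u)]=sec²(u)·u' where u=3x^2
u'=6x

Answer: 6x·sec²(3x^2)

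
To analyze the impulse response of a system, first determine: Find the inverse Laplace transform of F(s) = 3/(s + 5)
L^(-1){3/(s-a)} = c·e^(at)
Here a = -5, c = 3

Answer: 3e^(-5t)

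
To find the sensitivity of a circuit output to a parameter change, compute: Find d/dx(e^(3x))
Chain rule: d/dx[e^u]=e^u · u' where u=3x
u'=3

Answer: 3·e^(3x)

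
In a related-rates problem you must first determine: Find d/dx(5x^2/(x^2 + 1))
Quotient rule: (f/g)' = (f'g - fg')/g²
f = 5x^2, f' = 10x
g = x^2+1, g' = 2x

Answer: (10x·(x^2+1)-10x^3)/(x^2+1)²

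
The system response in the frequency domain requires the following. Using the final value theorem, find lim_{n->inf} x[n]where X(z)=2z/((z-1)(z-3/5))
Final value theorem: lim x[n]=lim_{z->1} (z-1)*X(z)
(z-1)*X(z)=2z/(z-3/5)
As z->1: 2/(1-3/5)=2/(2/5)=5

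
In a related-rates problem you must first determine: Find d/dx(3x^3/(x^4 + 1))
Quotient rule: (f/g)'=(f'g - fg')/g²
f=3x^3, f'=9x^2
g=x^4+1, g'=4x^3

Answer: (9x^2·(x^4+1)-12x^6)/(x^4+1)²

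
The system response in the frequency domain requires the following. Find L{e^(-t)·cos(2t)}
First shifting: L{e^(at)f(t)}=F(s-a)
L{cos(2t)}=s/(s² + 4)
Shift: (s + 1)/((s + 1)² + 4)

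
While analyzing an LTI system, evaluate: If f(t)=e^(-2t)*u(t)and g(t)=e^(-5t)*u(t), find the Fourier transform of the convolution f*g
By the convolution theorem: F{f * g}=F(omega) * G(omega)
F(omega)=1/(2+j * omega), G(omega)=1/(5+j * omega)
F{f * g}=1/((2+j * omega)(5+j * omega))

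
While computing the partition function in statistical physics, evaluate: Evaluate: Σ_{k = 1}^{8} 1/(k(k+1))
Partial fractions: 1/(k(k + 1)) = 1/k - 1/(k + 1)
Telescoping sum: 1(1 - 1/9) = 1·8/9

Answer: 8/9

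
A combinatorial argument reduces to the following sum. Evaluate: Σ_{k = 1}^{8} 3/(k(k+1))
Partial fractions: 3/(k(k + 1))=3/k - 3/(k + 1)
Telescoping sum: 3(1 - 1/9)=3·8/9

Answer: 8/3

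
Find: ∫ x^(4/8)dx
Power rule: ∫ x^(1/2) dx = x^(3/2)/(3/2) + C

Answer: (2/3)·x^(3/2) + C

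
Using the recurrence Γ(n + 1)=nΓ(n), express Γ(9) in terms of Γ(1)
Γ(9) = 8Γ(8) = 8·7Γ(7) = ... = 8!·Γ(1) = 40320·Γ(1)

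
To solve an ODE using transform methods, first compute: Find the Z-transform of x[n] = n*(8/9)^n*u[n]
Using the property Z{n * a^n * u[n]}=az/(z-a)^2
With a=8/9: X(z)=(8/9)z/(z - 8/9)^2, |z| > 8/9

Answer: (8/9)z/(z - 8/9)^2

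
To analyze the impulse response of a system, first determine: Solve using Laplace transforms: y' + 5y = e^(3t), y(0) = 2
Take L: sY - 2 + 5Y = 1/(s-3)
Y(s + 5) = 1/(s-3) + 2
Y = 1/((s-3)(s + 5)) + 2/(s + 5)
Partial fractions: 1/((s-3)(s + 5)) = (1/8)/(s-3) - (1/8)/(s + 5)
So Y = (1/8)/(s-3) + (15/8)/(s + 5)
Inverse Laplace transform (L^(-1){1/(s-3)} = e^(3t), L^(-1){1/(s + 5)} = e^(-5t)):

Answer: y(t) = (1/8)·e^(3t) + (15/8)·e^(-5t)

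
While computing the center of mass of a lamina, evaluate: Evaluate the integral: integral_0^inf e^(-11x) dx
integral_0^inf e^(-11x) dx = [-1/11 * e^(-11x)]_0^inf
= 0 - (-1/11) = 1/11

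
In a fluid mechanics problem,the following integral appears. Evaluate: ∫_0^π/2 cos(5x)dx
Antiderivative: sin(5x)/5
Evaluate at bounds: [sin(5·π/2)/5] - [sin(5·0)/5]
= ((1) - (0))/5 = 1/5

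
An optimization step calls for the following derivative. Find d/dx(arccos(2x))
d/dx[arccos(u)] = -u'/√(1-u²), u = 2x, u' = 2

Answer: -2/√(1 - 4x²)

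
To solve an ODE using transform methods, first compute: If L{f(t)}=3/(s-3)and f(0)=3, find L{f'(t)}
L{f'(t)}=s·F(s) - f(0)=3s/(s-3) - 3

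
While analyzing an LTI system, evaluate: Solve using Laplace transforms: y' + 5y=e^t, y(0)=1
Take L: sY - 1 + 5Y=1/(s-1)
Y(s + 5)=1/(s-1) + 1
Y=1/((s-1)(s + 5)) + 1/(s + 5)
Partial fractions: 1/((s-1)(s + 5))=(1/6)/(s-1) - (1/6)/(s + 5)
So Y=(1/6)/(s-1) + (5/6)/(s + 5)
Inverse Laplace transform (L^(-1){1/(s-1)}=e^t, L^(-1){1/(s + 5)}=e^(-5t)):

Answer: y(t)=(1/6)·e^t + (5/6)·e^(-5t)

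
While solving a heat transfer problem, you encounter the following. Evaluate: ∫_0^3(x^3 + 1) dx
Step 1: Find antiderivative F(x)=(1/4)x^4 + x
Step 2: F(3) - F(0)=93/4 - (0)=93/4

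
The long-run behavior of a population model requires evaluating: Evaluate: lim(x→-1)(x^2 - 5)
Polynomial is continuous, so substitute x=-1:
1·(-1)^2-5=-4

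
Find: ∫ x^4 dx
Using power rule: ∫ x^4 dx=1/5 x^5 + C=(1/5)x^5 + C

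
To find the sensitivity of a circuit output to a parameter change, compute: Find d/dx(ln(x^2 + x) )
Chain rule: d/dx[ln(u)]=u'/u where u=x^2 + x
u'=2x + 1

Answer: (2x + 1)/(x^2 + x)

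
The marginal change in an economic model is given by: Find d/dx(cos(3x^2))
Chain rule: d/dx[cos(u)] = -sin(u)·u' where u = 3x^2
u' = 6x

Answer: -6x·sin(3x^2)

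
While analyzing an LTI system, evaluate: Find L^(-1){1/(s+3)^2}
L^(-1){1/(s-a)^n} = t^(n-1)·e^(at)/(n-1)!
Here a = -3, n = 2: t^1·e^(-3t)/1

Answer: t·e^(-3t)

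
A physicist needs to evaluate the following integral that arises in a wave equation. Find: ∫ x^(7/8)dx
Power rule: ∫ x^(7/8) dx = x^(15/8)/(15/8)+C

Answer: (8/15)·x^(15/8)+C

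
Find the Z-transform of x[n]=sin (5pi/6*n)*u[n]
Z{sin(w0*n)*u[n]} = z*sin(w0)/(z^2-2z*cos(w0)+1)
With w0 = 5pi/6: X(z) = z*sin(5pi/6)/(z^2-2z*cos(5pi/6)+1)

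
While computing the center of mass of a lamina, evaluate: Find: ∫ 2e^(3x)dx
Since d/dx[e^(3x)] = 3e^(3x), we get 2/3 e^(3x) + C

Answer: (2/3)e^(3x) + C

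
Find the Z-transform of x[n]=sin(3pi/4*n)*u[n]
Z{sin(w0 * n) * u[n]} = z * sin(w0)/(z^2-2z * cos(w0)+1)
With w0 = 3pi/4: X(z) = z * sin(3pi/4)/(z^2-2z * cos(3pi/4)+1)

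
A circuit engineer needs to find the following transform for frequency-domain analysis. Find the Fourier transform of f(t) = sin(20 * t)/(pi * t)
sin(W*t)/(pi*t)=(W/pi)*sinc(W*t/pi) is the impulse response of the ideal low-pass filter with cutoff W (here W=20).
Its Fourier transform is a rectangular function:
F(omega)=1 for |omega| < 20, 0 otherwise

Answer: rect(omega/40) [i.e., 1 for |omega| < 20, 0 otherwise]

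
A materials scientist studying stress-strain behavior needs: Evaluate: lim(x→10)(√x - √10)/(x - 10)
Multiply by conjugate (√x + √10)/(√x + √10):
=(x - 10)/((x - 10)(√x + √10))=1/(√x + √10)
As x → 10: 1/(2√10)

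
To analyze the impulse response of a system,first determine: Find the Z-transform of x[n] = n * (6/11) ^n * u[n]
Using the property Z{n * a^n * u[n]}=az/(z-a)^2
With a=6/11: X(z)=(6/11)z/(z - 6/11)^2, |z| > 6/11

Answer: (6/11)z/(z - 6/11)^2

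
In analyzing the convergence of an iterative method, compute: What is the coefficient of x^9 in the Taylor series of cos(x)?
cos(x) has only even powers. Coefficient of x^9 = 0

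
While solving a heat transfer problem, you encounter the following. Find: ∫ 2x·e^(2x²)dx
Let u=2x², du=4x dx
∫ (1/2)e^u du=e^u/2 + C

Answer: e^(2x²)/2 + C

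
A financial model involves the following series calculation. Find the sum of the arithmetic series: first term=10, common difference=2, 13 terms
Last term: a_n=10+(13-1)·2=34
Sum=n(a_1+a_n)/2=13(10+34)/2=286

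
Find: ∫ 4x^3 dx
Using power rule: ∫ 4x^3 dx=4/4 x^4+C=x^4+C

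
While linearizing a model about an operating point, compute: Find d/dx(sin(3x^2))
Chain rule: d/dx[sin(u)] = cos(u)·u' where u = 3x^2
u' = 6x

Answer: 6x·cos(3x^2)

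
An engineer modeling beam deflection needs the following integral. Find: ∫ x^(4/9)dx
Power rule: ∫ x^(4/9) dx=x^(13/9)/(13/9) + C

Answer: (9/13)·x^(13/9) + C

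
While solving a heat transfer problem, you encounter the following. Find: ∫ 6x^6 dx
Using power rule: ∫ 6x^6 dx=6/7 x^7+C=(6/7)x^7+C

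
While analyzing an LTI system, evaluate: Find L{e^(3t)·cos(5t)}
First shifting: L{e^(at)f(t)} = F(s-a)
L{cos(5t)} = s/(s² + 25)
Shift: (s-3)/((s-3)² + 25)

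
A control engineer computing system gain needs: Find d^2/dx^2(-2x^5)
Apply power rule 2 times:
d^1: -10x^4
d^2: -40x^3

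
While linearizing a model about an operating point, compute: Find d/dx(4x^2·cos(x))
Product rule: (fg)'=f'g+fg'
f=4x^2, f'=8x
g=cos(x), g'=-sin(x)

Answer: 8x·cos(x)-4x^2·sin(x)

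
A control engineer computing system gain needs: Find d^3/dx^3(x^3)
Apply power rule 3 times:
d^1: 3x^2
d^2: 6x
d^3: 6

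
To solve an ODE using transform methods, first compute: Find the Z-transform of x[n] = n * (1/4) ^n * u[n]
Using the property Z{n*a^n*u[n]}=az/(z-a)^2
With a=1/4: X(z)=(1/4)z/(z - 1/4)^2, |z| > 1/4

Answer: (1/4)z/(z - 1/4)^2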